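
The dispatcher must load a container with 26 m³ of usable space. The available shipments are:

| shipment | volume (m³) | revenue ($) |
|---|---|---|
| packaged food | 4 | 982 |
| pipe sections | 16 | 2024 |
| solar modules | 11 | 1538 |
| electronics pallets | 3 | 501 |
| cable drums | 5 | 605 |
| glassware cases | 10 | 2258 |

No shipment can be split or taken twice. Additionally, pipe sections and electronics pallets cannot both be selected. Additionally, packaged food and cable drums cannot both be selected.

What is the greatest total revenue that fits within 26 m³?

4778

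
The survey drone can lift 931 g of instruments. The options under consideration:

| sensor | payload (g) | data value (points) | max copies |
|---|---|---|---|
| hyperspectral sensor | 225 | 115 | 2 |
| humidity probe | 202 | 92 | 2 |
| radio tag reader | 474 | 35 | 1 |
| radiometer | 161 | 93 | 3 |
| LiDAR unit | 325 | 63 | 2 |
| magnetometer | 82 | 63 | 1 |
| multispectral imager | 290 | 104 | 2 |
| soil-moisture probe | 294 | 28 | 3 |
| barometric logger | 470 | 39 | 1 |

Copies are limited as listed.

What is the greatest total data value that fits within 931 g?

The ratio heuristic lands on hyperspectral sensor + 3×radiometer + magnetometer (457) but leaves 141 g idle.
The 82 g tied up in magnetometer is better spent on humidity probe — total rises to 486 (910 g).

486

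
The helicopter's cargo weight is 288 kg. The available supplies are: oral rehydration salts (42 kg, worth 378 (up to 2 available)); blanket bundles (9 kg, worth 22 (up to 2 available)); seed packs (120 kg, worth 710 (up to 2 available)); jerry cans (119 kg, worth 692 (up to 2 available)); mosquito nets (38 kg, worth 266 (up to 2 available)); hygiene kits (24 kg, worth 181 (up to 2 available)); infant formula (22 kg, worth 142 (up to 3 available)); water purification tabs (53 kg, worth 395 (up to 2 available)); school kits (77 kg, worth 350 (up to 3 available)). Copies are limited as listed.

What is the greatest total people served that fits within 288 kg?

Greedy by ratio would take 2×oral rehydration salts + blanket bundles + mosquito nets + 2×hygiene kits + 2×water purification tabs: 285 kg used, total 2196.
The 57 kg tied up in blanket bundles and 2×hygiene kits is better spent on mosquito nets + infant formula — total rises to 2220 (288 kg).
That's the maximum — no swap from here does better than 2220.

2220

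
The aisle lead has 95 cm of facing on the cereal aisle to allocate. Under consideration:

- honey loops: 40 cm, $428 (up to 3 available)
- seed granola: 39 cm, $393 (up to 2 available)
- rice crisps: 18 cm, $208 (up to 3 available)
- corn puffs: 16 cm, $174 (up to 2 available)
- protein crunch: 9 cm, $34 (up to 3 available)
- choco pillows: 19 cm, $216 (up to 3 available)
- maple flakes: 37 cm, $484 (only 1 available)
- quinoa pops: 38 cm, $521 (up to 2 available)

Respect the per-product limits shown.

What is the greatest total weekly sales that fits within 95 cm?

1258

Ranking by ratio (weekly sales/cm): quinoa pops 13.71, maple flakes 13.08, rice crisps 11.56, choco pillows 11.37.
A density-first pass picks rice crisps + 2×quinoa pops — 1250 at 94 cm.
Dropping rice crisps frees 18 cm; slotting in choco pillows (19 cm) lifts the total to 1258 at 95 cm.
No other feasible combination exceeds 1258.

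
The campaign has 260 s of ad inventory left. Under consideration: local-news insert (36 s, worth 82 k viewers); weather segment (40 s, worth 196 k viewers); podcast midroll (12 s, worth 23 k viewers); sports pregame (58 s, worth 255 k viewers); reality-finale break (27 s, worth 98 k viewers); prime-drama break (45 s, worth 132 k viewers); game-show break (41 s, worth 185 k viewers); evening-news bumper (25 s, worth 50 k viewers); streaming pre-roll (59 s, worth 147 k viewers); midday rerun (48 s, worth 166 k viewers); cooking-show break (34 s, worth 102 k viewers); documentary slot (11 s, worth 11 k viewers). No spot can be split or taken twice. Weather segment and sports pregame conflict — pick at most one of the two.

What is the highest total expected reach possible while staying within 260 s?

938

Sports pregame + reality-finale break + prime-drama break + game-show break + midday rerun + cooking-show break uses 253 of the 260 s and totals 938.
That's the maximum — no feasible swap from here does better than 938.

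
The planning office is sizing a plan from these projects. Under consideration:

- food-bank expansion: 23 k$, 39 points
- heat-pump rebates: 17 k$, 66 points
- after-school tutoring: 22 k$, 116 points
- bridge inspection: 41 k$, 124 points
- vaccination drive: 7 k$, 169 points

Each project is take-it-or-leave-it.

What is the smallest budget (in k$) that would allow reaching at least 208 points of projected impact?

24

Look for the lowest-budget combination reaching 208.
heat-pump rebates + vaccination drive: 235 projected impact at 24 k$.
No combination under 24 k$ hits 208.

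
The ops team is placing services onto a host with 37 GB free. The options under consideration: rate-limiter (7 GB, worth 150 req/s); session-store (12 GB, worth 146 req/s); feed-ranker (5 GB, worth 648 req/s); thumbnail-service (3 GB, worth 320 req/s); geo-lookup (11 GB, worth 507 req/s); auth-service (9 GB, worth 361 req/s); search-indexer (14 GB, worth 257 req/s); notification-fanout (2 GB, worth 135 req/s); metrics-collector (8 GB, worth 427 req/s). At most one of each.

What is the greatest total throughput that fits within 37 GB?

By throughput per GB: feed-ranker 129.60, thumbnail-service 106.67, notification-fanout 67.50 lead.
Taking the top-ratio services first gives rate-limiter + feed-ranker + thumbnail-service + geo-lookup + notification-fanout + metrics-collector for 2187 (36 GB).
The 9 GB tied up in rate-limiter and notification-fanout is better spent on auth-service — total rises to 2263 (36 GB).

2263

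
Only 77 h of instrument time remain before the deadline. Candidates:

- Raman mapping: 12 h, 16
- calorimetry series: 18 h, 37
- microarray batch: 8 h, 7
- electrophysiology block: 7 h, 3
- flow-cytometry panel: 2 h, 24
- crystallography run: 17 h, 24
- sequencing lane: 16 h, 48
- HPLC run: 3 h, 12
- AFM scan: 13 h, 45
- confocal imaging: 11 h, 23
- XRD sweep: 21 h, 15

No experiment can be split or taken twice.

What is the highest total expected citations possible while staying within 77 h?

By expected citations per h: flow-cytometry panel 12.00, HPLC run 4.00, AFM scan 3.46, sequencing lane 3.00 lead.
The ratio ordering already packs tightly: Raman mapping + calorimetry series + flow-cytometry panel + sequencing lane + HPLC run + AFM scan + confocal imaging, 75 h, 205.
Next best is calorimetry series + flow-cytometry panel + crystallography run + sequencing lane + AFM scan + confocal imaging at 201 (77 h) — short by 4.

205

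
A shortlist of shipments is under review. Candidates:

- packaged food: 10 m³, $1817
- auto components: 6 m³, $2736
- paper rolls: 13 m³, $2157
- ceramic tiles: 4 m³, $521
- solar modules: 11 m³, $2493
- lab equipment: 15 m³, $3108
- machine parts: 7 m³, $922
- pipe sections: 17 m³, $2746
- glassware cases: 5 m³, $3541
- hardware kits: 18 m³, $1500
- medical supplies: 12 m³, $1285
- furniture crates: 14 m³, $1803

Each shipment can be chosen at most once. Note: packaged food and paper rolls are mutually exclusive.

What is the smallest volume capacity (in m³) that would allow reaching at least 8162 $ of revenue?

Need the lightest bundle worth ≥ 8162.
auto components + solar modules + glassware cases: 8770 revenue at 22 m³.
No combination under 22 m³ hits 8162.

22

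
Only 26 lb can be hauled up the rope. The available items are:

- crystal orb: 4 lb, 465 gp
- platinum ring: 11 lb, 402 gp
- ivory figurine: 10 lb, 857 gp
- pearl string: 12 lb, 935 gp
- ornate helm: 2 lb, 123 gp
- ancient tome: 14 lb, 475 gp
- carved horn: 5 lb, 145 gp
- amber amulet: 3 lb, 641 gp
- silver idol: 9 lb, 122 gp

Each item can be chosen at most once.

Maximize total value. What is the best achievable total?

2433

Density check — amber amulet 213.67, crystal orb 116.25, ivory figurine 85.70, pearl string 77.92 are the best per lb.
Greedy by ratio would take crystal orb + ivory figurine + ornate helm + carved horn + amber amulet: 24 lb used, total 2231.
Replace crystal orb and ornate helm and carved horn with pearl string: the trade gains 202 net, giving 2433 at 25 lb.
Next best is crystal orb + pearl string + ornate helm + carved horn + amber amulet at 2309 (26 lb) — short by 124.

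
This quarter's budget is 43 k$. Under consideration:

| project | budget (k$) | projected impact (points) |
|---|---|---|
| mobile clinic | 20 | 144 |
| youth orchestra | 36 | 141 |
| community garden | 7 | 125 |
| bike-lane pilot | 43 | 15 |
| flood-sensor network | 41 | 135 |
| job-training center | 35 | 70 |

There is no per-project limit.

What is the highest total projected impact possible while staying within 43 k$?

Best packing: 6×community garden — 42 k$, 750 total.
The spare 1 k$ is too small for any remaining project, and no exchange beats 750.

750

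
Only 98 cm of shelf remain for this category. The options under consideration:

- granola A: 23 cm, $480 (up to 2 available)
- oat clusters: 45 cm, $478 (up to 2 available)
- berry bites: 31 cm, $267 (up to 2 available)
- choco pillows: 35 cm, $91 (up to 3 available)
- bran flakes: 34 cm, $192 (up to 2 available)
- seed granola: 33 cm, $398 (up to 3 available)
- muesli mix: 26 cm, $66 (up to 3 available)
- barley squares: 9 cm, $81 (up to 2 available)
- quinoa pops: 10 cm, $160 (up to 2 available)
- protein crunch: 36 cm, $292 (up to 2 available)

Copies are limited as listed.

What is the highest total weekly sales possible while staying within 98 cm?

Ranking by ratio (weekly sales/cm): granola A 20.87, quinoa pops 16.00, seed granola 12.06, oat clusters 10.62.
Greedy by ratio would take 2×granola A + 2×barley squares + 2×quinoa pops: 84 cm used, total 1442.
Dropping barley squares and quinoa pops frees 19 cm; slotting in seed granola (33 cm) lifts the total to 1599 at 98 cm.

1599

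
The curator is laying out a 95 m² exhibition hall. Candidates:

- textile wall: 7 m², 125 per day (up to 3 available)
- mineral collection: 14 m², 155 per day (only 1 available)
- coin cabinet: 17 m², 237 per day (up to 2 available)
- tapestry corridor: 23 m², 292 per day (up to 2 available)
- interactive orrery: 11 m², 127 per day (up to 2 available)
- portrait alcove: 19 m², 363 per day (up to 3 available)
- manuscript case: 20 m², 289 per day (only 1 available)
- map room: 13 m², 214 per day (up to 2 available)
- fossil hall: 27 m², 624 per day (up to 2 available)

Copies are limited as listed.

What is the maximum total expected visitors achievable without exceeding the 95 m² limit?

1986

Taking the top-ratio exhibits first gives 2×portrait alcove + 2×fossil hall for 1974 (92 m²).
The 19 m² tied up in portrait alcove is better spent on 3×textile wall — total rises to 1986 (94 m²).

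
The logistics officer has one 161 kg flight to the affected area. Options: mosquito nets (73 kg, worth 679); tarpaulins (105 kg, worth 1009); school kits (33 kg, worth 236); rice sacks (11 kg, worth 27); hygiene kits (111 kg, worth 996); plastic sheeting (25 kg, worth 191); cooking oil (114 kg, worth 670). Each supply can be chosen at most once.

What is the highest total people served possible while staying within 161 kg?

1272

Density check — tarpaulins 9.61, mosquito nets 9.30, hygiene kits 8.97, plastic sheeting 7.64 are the best per kg.
Filling by ratio: tarpaulins + rice sacks + plastic sheeting for 1227, with 20 kg left unused.
Replace plastic sheeting with school kits: the trade gains 45 net, giving 1272 at 149 kg.
Next best is school kits + rice sacks + hygiene kits at 1259 (155 kg) — short by 13.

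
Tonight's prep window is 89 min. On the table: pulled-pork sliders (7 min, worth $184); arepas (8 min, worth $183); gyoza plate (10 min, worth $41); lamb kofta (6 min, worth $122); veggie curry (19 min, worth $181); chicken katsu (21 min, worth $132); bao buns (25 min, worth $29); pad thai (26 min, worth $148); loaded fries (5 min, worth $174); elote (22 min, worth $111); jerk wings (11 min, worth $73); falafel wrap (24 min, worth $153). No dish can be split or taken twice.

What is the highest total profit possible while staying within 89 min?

A density-first pass picks pulled-pork sliders + arepas + lamb kofta + veggie curry + loaded fries + jerk wings + falafel wrap — 1070 at 80 min.
The 24 min tied up in falafel wrap is better spent on gyoza plate + chicken katsu — total rises to 1090 (87 min).
Runner-up pulled-pork sliders + arepas + lamb kofta + veggie curry + chicken katsu + loaded fries + elote tops out at 1087.

1090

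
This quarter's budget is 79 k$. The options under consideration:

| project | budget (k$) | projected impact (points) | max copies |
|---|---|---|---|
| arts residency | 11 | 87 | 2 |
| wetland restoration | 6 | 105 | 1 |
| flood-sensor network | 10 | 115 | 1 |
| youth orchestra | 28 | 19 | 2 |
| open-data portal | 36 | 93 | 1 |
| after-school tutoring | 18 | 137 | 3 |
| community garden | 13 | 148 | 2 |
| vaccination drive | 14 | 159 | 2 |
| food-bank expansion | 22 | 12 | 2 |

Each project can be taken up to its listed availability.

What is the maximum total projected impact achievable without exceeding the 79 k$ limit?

860

By projected impact per k$: wetland restoration 17.50, flood-sensor network 11.50, community garden 11.38 lead.
Greedy by ratio would take wetland restoration + flood-sensor network + 2×community garden + 2×vaccination drive: 70 k$ used, total 834.
Replace community garden with 2×arts residency: the trade gains 26 net, giving 860 at 79 k$.
Every other selection either busts 79 k$ or exceeds an availability limit or fails to beat 860.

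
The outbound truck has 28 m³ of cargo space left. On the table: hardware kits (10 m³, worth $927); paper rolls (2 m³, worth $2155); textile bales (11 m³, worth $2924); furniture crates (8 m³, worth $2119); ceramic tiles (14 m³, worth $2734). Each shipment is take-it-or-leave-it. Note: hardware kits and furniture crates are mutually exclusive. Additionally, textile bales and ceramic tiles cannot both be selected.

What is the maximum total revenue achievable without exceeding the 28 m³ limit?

7198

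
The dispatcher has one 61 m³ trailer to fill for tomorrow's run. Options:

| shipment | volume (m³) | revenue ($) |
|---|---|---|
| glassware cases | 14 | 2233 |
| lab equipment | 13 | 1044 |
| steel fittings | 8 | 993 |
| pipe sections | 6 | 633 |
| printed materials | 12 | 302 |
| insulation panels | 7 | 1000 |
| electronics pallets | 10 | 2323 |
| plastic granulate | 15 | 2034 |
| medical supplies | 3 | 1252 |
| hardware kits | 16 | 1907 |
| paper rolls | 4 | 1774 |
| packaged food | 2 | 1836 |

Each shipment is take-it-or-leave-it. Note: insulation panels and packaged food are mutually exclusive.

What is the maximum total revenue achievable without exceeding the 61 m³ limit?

12496

Taking glassware cases + lab equipment + electronics pallets + plastic granulate + medical supplies + paper rolls + packaged food: 61 m³ used, 12496 in revenue.
The closest alternative, glassware cases + steel fittings + electronics pallets + plastic granulate + medical supplies + paper rolls + packaged food, reaches only 12445.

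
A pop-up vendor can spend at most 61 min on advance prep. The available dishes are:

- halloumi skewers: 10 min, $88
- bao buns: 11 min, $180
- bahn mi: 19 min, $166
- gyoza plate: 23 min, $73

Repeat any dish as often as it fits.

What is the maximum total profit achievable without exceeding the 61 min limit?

Density check — bao buns 16.36, halloumi skewers 8.80, bahn mi 8.74 are the best per min.
5×bao buns uses 55 of the 61 min and totals 900.
No other feasible combination exceeds 900.

900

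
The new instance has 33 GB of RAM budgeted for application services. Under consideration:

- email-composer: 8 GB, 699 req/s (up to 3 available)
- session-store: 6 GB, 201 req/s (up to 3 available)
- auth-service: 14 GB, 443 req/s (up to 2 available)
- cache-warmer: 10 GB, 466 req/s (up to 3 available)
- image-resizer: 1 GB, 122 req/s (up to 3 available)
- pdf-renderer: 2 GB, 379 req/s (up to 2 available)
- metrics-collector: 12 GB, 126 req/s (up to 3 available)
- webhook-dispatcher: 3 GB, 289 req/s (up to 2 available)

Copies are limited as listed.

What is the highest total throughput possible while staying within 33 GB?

A density-first pass picks 2×email-composer + 3×image-resizer + 2×pdf-renderer + 2×webhook-dispatcher — 3100 at 29 GB.
Replace image-resizer and webhook-dispatcher with email-composer: the trade gains 288 net, giving 3388 at 33 GB.
No other feasible combination exceeds 3388.

3388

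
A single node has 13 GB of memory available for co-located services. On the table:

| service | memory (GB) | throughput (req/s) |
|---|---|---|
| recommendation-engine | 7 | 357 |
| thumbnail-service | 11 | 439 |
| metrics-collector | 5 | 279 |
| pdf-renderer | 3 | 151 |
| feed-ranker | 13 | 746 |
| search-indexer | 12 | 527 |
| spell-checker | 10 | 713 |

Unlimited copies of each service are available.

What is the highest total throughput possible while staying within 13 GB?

Pdf-renderer + spell-checker uses 13 of the 13 GB and totals 864.
Nothing else within 13 GB beats 864.

864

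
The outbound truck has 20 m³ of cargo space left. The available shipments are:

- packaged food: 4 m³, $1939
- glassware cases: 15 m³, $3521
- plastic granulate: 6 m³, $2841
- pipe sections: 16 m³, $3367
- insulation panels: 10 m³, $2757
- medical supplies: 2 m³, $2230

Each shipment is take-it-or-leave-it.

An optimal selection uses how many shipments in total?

Optimal total is 7828.
For example plastic granulate + insulation panels + medical supplies achieves it, using 18 m³.
All optima have 3 shipments.

3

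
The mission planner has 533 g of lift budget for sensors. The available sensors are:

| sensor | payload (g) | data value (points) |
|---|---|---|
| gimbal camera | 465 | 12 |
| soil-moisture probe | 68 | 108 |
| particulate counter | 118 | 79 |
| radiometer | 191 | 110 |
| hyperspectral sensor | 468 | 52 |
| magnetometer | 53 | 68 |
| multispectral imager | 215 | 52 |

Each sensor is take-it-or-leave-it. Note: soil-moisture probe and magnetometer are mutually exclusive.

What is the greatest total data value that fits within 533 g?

Taking soil-moisture probe + particulate counter + radiometer: 377 g used, 297 in data value.

297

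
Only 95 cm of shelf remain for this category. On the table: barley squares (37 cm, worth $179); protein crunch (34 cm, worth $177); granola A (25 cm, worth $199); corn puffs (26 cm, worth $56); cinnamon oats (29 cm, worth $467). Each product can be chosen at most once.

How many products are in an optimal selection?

Optimal total is 845.
barley squares + granola A + cinnamon oats hits 845 at 91 cm.
All optima have 3 products.

3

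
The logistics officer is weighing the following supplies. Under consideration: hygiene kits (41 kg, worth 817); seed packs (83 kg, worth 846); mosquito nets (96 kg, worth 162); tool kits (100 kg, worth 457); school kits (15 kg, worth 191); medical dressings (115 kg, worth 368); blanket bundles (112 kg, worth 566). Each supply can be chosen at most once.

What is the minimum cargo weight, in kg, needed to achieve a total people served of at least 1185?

Look for the lowest-cargo combination reaching 1185.
Taking hygiene kits + seed packs gives 1663 (≥ 1185) for 124 kg.
Any bundle with less than 124 kg falls short of 1185.

124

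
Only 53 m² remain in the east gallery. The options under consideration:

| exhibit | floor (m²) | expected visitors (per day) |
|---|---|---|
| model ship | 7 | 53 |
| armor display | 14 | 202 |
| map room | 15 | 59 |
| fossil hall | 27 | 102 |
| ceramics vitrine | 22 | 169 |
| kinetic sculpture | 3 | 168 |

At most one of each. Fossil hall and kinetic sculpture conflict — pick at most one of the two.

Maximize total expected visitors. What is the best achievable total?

592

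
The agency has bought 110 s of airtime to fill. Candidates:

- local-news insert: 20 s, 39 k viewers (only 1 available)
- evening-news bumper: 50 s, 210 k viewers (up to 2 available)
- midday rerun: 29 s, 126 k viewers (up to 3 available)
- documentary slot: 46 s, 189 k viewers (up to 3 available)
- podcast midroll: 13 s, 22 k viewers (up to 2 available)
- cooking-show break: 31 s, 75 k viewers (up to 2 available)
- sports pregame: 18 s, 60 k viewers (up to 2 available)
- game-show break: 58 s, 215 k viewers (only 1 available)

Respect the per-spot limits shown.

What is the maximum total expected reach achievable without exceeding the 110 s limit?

Greedy by ratio would take 3×midday rerun + sports pregame: 105 s used, total 438.
Dropping midday rerun and sports pregame frees 47 s; slotting in evening-news bumper (50 s) lifts the total to 462 at 108 s.

462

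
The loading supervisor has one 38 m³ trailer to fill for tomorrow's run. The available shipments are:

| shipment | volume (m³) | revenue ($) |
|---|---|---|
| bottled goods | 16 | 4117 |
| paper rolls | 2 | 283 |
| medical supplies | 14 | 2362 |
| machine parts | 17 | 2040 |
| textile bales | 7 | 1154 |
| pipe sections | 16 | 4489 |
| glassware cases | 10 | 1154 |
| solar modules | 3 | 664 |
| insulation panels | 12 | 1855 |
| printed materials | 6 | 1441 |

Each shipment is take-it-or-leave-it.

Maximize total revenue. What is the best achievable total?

10047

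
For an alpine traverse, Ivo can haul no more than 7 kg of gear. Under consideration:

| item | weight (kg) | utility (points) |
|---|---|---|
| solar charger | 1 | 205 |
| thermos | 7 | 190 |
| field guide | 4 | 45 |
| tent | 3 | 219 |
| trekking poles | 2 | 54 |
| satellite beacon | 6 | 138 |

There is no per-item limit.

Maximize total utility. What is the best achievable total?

1435

Taking 7×solar charger: 7 kg used, 1435 in utility.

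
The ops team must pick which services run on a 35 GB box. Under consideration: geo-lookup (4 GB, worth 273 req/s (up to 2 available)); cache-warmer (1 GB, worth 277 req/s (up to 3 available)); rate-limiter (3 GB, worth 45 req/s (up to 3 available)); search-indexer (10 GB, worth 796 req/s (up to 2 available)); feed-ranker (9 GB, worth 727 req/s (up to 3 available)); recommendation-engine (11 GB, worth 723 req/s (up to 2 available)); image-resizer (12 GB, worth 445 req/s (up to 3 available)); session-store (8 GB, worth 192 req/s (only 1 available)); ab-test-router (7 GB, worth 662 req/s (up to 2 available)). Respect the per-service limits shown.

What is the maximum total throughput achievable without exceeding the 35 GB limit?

3609

Taking 3×cache-warmer + 2×feed-ranker + 2×ab-test-router: 35 GB used, 3609 in throughput.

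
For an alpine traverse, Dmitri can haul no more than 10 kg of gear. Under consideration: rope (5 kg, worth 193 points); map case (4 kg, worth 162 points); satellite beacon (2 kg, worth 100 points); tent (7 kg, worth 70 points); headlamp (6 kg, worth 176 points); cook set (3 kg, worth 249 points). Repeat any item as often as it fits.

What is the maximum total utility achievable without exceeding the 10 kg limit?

Density check — cook set 83.00, satellite beacon 50.00, map case 40.50 are the best per kg.
Best packing: 3×cook set — 9 kg, 747 total.

747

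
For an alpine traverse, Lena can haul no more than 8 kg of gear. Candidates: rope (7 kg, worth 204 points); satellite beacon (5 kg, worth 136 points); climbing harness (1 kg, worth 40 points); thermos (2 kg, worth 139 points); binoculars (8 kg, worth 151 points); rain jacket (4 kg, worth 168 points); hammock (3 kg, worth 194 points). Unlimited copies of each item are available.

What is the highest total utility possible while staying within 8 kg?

Ranking by ratio (utility/kg): thermos 69.50, hammock 64.67, rain jacket 42.00.
Taking 4×thermos: 8 kg used, 556 in utility.

556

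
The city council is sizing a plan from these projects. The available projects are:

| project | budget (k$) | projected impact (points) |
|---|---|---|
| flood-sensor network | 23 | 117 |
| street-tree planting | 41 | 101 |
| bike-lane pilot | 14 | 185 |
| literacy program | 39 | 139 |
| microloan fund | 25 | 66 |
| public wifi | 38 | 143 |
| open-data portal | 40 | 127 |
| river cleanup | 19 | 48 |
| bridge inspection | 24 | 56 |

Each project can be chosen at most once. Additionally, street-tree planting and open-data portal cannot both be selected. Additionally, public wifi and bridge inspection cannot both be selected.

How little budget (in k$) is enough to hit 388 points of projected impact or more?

Look for the lowest-budget combination reaching 388.
flood-sensor network + bike-lane pilot + public wifi: 445 projected impact at 75 k$.
No combination under 75 k$ hits 388.

75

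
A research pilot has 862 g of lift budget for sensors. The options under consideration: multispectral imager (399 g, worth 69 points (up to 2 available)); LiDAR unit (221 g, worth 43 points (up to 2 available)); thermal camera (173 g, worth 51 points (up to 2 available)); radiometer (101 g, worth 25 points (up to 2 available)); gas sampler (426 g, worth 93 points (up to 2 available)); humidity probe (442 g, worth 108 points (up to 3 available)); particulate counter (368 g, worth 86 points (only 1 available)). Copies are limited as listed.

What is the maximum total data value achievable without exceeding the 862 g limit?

The ratio heuristic lands on LiDAR unit + 2×thermal camera + 2×radiometer (195) but leaves 93 g idle.
Replace LiDAR unit and radiometer with particulate counter: the trade gains 18 net, giving 213 at 815 g.
No other feasible combination exceeds 213.

213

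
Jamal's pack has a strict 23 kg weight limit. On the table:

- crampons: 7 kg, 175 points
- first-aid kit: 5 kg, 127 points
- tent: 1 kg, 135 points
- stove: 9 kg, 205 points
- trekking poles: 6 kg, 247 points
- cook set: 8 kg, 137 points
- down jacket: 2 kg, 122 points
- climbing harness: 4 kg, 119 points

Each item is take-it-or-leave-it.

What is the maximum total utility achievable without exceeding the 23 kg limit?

836

Density check — tent 135.00, down jacket 61.00, trekking poles 41.17 are the best per kg.
The ratio heuristic lands on first-aid kit + tent + trekking poles + down jacket + climbing harness (750) but leaves 5 kg idle.
Replace climbing harness with stove: the trade gains 86 net, giving 836 at 23 kg.
The closest alternative, tent + stove + trekking poles + down jacket + climbing harness, reaches only 828.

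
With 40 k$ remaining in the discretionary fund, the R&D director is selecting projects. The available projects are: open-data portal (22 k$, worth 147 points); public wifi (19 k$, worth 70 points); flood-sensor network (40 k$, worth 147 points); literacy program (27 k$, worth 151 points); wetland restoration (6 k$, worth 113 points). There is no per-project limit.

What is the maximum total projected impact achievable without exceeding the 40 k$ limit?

678

Density check — wetland restoration 18.83, open-data portal 6.68, literacy program 5.59, public wifi 3.68 are the best per k$.
Best packing: 6×wetland restoration — 36 k$, 678 total.
That's the maximum — no swap from here does better than 678.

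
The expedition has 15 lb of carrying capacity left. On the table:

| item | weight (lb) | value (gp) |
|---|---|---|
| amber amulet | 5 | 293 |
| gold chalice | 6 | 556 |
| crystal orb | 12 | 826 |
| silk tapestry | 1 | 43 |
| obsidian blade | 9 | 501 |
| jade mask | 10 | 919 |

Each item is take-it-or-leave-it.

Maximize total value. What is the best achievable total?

1212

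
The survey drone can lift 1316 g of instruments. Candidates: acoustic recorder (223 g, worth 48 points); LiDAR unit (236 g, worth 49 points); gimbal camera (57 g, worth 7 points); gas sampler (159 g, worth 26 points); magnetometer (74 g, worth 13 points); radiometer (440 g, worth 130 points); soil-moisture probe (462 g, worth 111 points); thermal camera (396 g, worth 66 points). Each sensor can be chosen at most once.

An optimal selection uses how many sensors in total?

4

Optimal total is 316.
One optimal bundle: LiDAR unit + gas sampler + radiometer + soil-moisture probe (1297 g).
Any selection reaching 316 contains exactly 4 sensors.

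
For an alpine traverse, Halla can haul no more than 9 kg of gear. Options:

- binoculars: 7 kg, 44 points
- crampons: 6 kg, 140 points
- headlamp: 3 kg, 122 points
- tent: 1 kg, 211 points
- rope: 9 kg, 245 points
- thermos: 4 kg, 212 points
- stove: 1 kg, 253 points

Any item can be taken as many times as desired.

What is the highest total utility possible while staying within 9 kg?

2277

By utility per kg: stove 253.00, tent 211.00, thermos 53.00 lead.
Taking 9×stove: 9 kg used, 2277 in utility.
That's the maximum — no swap from here does better than 2277.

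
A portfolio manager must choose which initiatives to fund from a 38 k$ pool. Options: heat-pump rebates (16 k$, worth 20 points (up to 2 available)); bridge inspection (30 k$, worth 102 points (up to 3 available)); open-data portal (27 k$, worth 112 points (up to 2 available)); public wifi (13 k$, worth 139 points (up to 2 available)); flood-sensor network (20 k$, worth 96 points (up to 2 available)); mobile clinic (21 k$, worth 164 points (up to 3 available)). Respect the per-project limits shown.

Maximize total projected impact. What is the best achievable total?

By projected impact per k$: public wifi 10.69, mobile clinic 7.81, flood-sensor network 4.80, open-data portal 4.15 lead.
The ratio heuristic lands on 2×public wifi (278) but leaves 12 k$ idle.
The 13 k$ tied up in public wifi is better spent on mobile clinic — total rises to 303 (34 k$).

303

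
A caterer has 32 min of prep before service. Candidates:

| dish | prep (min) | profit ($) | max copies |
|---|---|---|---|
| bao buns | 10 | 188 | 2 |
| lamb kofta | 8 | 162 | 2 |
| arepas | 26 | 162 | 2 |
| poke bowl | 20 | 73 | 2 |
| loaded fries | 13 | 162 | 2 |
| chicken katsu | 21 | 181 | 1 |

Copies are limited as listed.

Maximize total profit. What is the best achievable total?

538

Density check — lamb kofta 20.25, bao buns 18.80, loaded fries 12.46, chicken katsu 8.62 are the best per min.
The ratio heuristic lands on bao buns + 2×lamb kofta (512) but leaves 6 min idle.
Dropping lamb kofta frees 8 min; slotting in bao buns (10 min) lifts the total to 538 at 28 min.
The spare 4 min is too small for any remaining dish, and no exchange beats 538.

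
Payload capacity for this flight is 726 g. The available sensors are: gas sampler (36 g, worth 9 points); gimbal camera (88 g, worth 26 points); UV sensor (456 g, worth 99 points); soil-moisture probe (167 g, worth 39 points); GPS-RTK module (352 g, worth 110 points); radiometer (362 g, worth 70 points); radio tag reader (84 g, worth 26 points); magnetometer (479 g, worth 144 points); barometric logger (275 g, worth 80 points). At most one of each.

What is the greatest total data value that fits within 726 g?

Taking the top-ratio sensors first gives gas sampler + gimbal camera + GPS-RTK module + radio tag reader for 171 (560 g).
Dropping gas sampler and radio tag reader frees 120 g; slotting in barometric logger (275 g) lifts the total to 216 at 715 g.
The spare 11 g is too small for any remaining sensor, and no exchange beats 216.

216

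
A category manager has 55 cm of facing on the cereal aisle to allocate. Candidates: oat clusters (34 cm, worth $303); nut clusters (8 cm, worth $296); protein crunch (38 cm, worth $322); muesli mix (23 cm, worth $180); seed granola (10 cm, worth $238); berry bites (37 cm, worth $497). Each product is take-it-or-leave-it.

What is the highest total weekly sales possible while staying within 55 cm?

Taking nut clusters + seed granola + berry bites: 55 cm used, 1031 in weekly sales.
Nothing else within 55 cm beats 1031.

1031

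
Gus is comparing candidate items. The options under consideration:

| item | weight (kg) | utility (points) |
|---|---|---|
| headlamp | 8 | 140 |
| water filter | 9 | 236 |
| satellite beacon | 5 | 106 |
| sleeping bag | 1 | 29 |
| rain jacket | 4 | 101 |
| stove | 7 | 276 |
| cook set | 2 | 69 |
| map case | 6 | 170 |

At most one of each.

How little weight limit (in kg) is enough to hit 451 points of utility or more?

14

Look for the lowest-weight combination reaching 451.
Taking satellite beacon + stove + cook set gives 451 (≥ 451) for 14 kg.
Any bundle with less than 14 kg falls short of 451.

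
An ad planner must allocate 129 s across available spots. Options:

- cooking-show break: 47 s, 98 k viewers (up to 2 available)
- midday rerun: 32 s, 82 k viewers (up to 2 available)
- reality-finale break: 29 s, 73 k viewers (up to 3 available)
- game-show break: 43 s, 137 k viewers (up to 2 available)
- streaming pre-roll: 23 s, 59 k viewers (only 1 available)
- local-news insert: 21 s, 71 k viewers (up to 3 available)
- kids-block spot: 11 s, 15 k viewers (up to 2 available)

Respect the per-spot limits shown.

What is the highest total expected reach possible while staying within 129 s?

A density-first pass picks game-show break + streaming pre-roll + 3×local-news insert — 409 at 129 s.
Dropping streaming pre-roll and local-news insert frees 44 s; slotting in game-show break (43 s) lifts the total to 416 at 128 s.
That's the maximum — no swap from here does better than 416.

416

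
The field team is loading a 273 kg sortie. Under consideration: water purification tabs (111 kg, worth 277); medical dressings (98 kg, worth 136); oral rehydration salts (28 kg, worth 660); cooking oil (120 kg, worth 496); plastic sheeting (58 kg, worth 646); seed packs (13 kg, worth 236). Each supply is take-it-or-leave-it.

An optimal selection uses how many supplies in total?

4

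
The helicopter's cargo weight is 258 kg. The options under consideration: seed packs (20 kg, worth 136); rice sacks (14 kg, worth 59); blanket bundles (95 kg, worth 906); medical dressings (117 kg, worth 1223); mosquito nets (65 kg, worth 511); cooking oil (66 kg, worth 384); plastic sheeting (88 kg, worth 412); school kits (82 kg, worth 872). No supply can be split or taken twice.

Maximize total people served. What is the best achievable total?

Filling by ratio: seed packs + rice sacks + medical dressings + school kits for 2290, with 25 kg left unused.
Replace seed packs and medical dressings with blanket bundles + mosquito nets: the trade gains 58 net, giving 2348 at 256 kg.
The spare 2 kg is too small for any remaining supply, and no exchange beats 2348.

2348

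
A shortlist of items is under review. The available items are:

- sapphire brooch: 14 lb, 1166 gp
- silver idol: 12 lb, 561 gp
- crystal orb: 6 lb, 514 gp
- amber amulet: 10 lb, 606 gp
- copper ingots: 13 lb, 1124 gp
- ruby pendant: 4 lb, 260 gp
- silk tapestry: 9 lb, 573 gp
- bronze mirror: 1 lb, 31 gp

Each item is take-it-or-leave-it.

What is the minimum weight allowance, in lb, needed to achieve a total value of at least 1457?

19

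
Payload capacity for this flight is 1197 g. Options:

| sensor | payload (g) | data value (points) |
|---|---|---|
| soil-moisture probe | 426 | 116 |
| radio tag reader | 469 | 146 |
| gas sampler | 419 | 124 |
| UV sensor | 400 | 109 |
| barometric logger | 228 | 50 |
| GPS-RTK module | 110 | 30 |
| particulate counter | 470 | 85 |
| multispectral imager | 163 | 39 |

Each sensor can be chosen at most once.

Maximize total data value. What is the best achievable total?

Best packing: radio tag reader + gas sampler + GPS-RTK module + multispectral imager — 1161 g, 339 total.
Next best is soil-moisture probe + radio tag reader + GPS-RTK module + multispectral imager at 331 (1168 g) — short by 8.

339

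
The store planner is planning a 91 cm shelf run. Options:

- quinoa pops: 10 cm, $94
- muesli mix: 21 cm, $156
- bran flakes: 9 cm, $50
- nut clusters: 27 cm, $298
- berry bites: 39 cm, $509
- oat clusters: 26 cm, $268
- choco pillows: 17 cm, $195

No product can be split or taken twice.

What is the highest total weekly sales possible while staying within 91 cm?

Ranking by ratio (weekly sales/cm): berry bites 13.05, choco pillows 11.47, nut clusters 11.04.
Greedy by ratio would take nut clusters + berry bites + choco pillows: 83 cm used, total 1002.
Replace nut clusters with bran flakes + oat clusters: the trade gains 20 net, giving 1022 at 91 cm.
Runner-up nut clusters + berry bites + choco pillows tops out at 1002.

1022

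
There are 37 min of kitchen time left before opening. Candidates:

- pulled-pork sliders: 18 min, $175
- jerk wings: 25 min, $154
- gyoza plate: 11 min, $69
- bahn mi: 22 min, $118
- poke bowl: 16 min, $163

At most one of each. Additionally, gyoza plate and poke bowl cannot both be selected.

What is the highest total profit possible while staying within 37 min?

338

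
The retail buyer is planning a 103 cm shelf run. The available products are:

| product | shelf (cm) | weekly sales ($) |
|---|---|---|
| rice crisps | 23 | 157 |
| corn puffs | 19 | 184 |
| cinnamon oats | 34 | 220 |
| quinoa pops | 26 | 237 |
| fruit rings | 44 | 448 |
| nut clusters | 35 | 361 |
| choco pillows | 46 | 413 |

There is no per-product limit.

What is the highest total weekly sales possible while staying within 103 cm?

Ranking by ratio (weekly sales/cm): nut clusters 10.31, fruit rings 10.18, corn puffs 9.68.
Greedy by ratio would take corn puffs + 2×nut clusters: 89 cm used, total 906.
Replace 2×nut clusters with 2×corn puffs + fruit rings: the trade gains 94 net, giving 1000 at 101 cm.
The spare 2 cm is too small for any remaining product, and no exchange beats 1000.

1000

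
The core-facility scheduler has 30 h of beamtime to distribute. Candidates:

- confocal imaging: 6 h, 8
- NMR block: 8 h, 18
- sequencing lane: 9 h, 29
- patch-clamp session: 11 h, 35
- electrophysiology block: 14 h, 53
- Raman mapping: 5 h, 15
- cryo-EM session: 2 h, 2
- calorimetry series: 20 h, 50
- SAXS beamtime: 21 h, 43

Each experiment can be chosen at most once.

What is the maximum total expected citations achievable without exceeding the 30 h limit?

103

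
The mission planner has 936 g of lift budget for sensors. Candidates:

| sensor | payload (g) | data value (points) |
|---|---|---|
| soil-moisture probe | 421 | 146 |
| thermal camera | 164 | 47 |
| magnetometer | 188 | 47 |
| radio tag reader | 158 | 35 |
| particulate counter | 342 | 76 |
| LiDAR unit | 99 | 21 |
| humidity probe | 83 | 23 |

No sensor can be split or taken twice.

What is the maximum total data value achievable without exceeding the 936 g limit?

275

Ranking by ratio (data value/g): soil-moisture probe 0.35, thermal camera 0.29, humidity probe 0.28, magnetometer 0.25.
A density-first pass picks soil-moisture probe + thermal camera + magnetometer + humidity probe — 263 at 856 g.
Dropping humidity probe frees 83 g; slotting in radio tag reader (158 g) lifts the total to 275 at 931 g.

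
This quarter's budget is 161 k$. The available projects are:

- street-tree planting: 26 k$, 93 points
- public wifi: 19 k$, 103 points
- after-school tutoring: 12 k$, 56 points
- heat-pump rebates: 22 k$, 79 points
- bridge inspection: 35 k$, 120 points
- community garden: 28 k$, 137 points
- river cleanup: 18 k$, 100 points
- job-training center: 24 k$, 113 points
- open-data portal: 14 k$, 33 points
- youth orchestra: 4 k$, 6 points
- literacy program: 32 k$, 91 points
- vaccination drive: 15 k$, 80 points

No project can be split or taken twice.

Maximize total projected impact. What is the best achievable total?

732

Ranking by ratio (projected impact/k$): river cleanup 5.56, public wifi 5.42, vaccination drive 5.33.
Taking the top-ratio projects first gives public wifi + after-school tutoring + heat-pump rebates + community garden + river cleanup + job-training center + open-data portal + youth orchestra + vaccination drive for 707 (156 k$).
Dropping after-school tutoring and open-data portal and youth orchestra frees 30 k$; slotting in bridge inspection (35 k$) lifts the total to 732 at 161 k$.
An exhaustive check of the 4096 subsets confirms 732.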